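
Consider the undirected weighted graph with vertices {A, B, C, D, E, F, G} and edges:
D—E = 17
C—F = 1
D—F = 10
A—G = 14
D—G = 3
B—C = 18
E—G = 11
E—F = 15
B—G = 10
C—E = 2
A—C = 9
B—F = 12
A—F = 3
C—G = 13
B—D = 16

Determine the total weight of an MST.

29

Kruskal's algorithm — process edges by increasing weight (ties by edge label):
C—F (1): add. Components now {A} {B} {C,F} {D} {E} {G}
C—E (2): add. Components now {A} {B} {C,E,F} {D} {G}
A—F (3): add. Components now {A,C,E,F} {B} {D} {G}
D—G (3): add. Components now {A,C,E,F} {B} {D,G}
A—C (9): skip — A and C already connected.
B—G (10): add. Components now {A,C,E,F} {B,D,G}
D—F (10): add. Components now {A,B,C,D,E,F,G}
MST edges: C—F, C—E, A—F, D—G, B—G, D—F; total weight 1+2+3+3+10+10 = 29.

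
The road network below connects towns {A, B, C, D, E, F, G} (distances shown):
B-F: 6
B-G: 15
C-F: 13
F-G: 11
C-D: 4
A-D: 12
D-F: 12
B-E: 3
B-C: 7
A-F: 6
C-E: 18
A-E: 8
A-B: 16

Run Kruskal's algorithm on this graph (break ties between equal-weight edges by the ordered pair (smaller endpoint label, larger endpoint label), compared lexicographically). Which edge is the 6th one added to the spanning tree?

Sort edges by weight, then run Kruskal:
B-E (3): add — endpoints in different components.
C-D (4): add — endpoints in different components.
A-F (6): add — endpoints in different components.
B-F (6): add — endpoints in different components.
B-C (7): add — endpoints in different components.
A-E (8): skip — A and E already connected.
F-G (11): add — endpoints in different components.
The 6th edge added is F-G.

F-G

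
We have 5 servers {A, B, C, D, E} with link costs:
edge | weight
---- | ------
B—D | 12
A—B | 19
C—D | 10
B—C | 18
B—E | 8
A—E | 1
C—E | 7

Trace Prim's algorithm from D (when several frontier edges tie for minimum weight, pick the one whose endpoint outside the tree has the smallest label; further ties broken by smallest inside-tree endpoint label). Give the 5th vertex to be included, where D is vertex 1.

B

Prim's algorithm from D:
Step 1: cheapest edge leaving the tree is C—D (10); add C.
Step 2: cheapest edge leaving the tree is C—E (7); add E.
Step 3: cheapest edge leaving the tree is A—E (1); add A.
Step 4: cheapest edge leaving the tree is B—E (8); add B.
Vertex order: D, C, E, A, B. The 5th vertex is B.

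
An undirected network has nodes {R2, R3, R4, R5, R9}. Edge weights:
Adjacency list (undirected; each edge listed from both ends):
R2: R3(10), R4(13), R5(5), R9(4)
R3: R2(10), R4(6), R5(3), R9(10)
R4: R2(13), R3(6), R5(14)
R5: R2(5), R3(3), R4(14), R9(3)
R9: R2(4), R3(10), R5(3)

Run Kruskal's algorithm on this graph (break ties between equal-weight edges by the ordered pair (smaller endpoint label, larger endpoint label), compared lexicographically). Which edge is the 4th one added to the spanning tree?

Sort edges by weight, then run Kruskal:
R3 R5 (3): add. Components now {R2} {R3,R5} {R9} {R4}
R5 R9 (3): add. Components now {R2} {R3,R5,R9} {R4}
R2 R9 (4): add. Components now {R2,R3,R5,R9} {R4}
R2 R5 (5): skip — R2 and R5 already connected.
R3 R4 (6): add. Components now {R2,R3,R4,R5,R9}
The 4th edge added is R3 R4.

R3-R4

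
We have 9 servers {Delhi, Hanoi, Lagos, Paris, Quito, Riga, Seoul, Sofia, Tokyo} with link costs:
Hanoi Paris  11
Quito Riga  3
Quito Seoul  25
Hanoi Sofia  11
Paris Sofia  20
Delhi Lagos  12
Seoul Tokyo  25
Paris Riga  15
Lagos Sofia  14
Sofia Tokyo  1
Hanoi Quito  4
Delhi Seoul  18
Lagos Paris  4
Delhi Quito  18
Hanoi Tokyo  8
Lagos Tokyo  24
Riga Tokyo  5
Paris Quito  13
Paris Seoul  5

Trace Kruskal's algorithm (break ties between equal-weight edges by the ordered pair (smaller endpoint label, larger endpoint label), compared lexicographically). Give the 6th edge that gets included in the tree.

Kruskal's algorithm — process edges by increasing weight (ties by edge label):
Sofia Tokyo (1): add — endpoints in different components.
Quito Riga (3): add — endpoints in different components.
Hanoi Quito (4): add — endpoints in different components.
Lagos Paris (4): add — endpoints in different components.
Paris Seoul (5): add — endpoints in different components.
Riga Tokyo (5): add — endpoints in different components.
Hanoi Tokyo (8): skip — Hanoi and Tokyo already connected.
Hanoi Paris (11): add — endpoints in different components.
Hanoi Sofia (11): skip — Sofia and Hanoi already connected.
Delhi Lagos (12): add — endpoints in different components.
The 6th edge added is Riga Tokyo.

Riga-Tokyo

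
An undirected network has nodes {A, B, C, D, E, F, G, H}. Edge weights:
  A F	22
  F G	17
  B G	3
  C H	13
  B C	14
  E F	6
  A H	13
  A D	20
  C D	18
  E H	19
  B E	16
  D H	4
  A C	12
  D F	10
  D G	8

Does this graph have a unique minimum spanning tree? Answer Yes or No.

No

Sort edges by weight, then run Kruskal:
B G (3): add — endpoints in different components.
D H (4): add — endpoints in different components.
E F (6): add — endpoints in different components.
D G (8): add — endpoints in different components.
D F (10): add — endpoints in different components.
A C (12): add — endpoints in different components.
A H (13): add — endpoints in different components.
Non-tree edge C H has weight 13, equal to the heaviest edge on its tree cycle — swapping gives another MST of the same weight. Not unique.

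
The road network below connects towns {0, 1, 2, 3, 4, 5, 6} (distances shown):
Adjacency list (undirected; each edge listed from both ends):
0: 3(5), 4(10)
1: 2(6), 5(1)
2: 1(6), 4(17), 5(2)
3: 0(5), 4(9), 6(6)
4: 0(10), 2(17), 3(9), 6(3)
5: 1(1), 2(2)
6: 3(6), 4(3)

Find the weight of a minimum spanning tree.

34

Prim's algorithm from 0:
Step 1: cheapest edge leaving the tree is 0–3 (5); add 3.
Step 2: cheapest edge leaving the tree is 3–6 (6); add 6.
Step 3: cheapest edge leaving the tree is 4–6 (3); add 4.
Step 4: cheapest edge leaving the tree is 2–4 (17); add 2.
Step 5: cheapest edge leaving the tree is 2–5 (2); add 5.
Step 6: cheapest edge leaving the tree is 1–5 (1); add 1.
MST edges: 0–3, 3–6, 4–6, 2–4, 2–5, 1–5; total weight 5+6+3+17+2+1 = 34.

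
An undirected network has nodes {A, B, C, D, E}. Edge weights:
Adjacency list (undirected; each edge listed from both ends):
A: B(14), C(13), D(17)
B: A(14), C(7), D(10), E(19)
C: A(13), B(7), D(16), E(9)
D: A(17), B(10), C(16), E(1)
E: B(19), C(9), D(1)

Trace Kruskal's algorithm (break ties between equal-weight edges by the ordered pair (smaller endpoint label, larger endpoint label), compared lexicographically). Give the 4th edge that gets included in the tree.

A-C

Sort edges by weight, then run Kruskal:
D E (1): add. Components now {A} {B} {C} {D,E}
B C (7): add. Components now {A} {B,C} {D,E}
C E (9): add. Components now {A} {B,C,D,E}
B D (10): skip — B and D already connected.
A C (13): add. Components now {A,B,C,D,E}
The 4th edge added is A C.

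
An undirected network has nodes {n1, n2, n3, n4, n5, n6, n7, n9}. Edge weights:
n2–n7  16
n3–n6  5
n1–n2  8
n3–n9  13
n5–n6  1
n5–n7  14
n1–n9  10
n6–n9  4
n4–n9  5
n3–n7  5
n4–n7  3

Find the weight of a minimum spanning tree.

Kruskal's algorithm — process edges by increasing weight (ties by edge label):
n5–n6 (1): add — endpoints in different components.
n4–n7 (3): add — endpoints in different components.
n6–n9 (4): add — endpoints in different components.
n3–n6 (5): add — endpoints in different components.
n3–n7 (5): add — endpoints in different components.
n4–n9 (5): skip — n4 and n9 already connected.
n1–n2 (8): add — endpoints in different components.
n1–n9 (10): add — endpoints in different components.
MST edges: n5–n6, n4–n7, n6–n9, n3–n6, n3–n7, n1–n2, n1–n9; total weight 1+3+4+5+5+8+10 = 36.

36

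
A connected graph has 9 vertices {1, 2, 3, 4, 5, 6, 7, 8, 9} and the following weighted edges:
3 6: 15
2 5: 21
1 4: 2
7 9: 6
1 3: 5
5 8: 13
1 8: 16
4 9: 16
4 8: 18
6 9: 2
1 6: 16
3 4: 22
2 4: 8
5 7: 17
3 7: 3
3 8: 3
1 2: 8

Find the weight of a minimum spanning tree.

42

Kruskal's algorithm — process edges by increasing weight (ties by edge label):
1 4 (2): add — endpoints in different components.
6 9 (2): add — endpoints in different components.
3 7 (3): add — endpoints in different components.
3 8 (3): add — endpoints in different components.
1 3 (5): add — endpoints in different components.
7 9 (6): add — endpoints in different components.
1 2 (8): add — endpoints in different components.
2 4 (8): skip — 2 and 4 already connected.
5 8 (13): add — endpoints in different components.
MST edges: 1 4, 6 9, 3 7, 3 8, 1 3, 7 9, 1 2, 5 8; total weight 2+2+3+3+5+6+8+13 = 42.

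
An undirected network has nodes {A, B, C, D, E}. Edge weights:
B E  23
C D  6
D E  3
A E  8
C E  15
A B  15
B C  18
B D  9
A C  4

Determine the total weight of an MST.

Prim's algorithm from B:
Step 1: frontier [B D 9, A B 15, B C 18, B E 23] → take B D (9); add D.
Step 2: frontier [A B 15, B C 18, B E 23, D E 3, C D 6] → take D E (3); add E.
Step 3: frontier [A B 15, B C 18, C D 6, A E 8, C E 15] → take C D (6); add C.
Step 4: frontier [A B 15, A C 4, A E 8] → take A C (4); add A.
MST edges: B D, D E, C D, A C; total weight 9+3+6+4 = 22.

22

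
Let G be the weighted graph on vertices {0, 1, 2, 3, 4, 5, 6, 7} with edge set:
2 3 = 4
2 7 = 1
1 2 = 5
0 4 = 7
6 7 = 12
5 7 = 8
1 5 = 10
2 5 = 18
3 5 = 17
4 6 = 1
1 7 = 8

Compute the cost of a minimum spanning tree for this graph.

38

Prim, starting at 7.
Step 1: frontier [2 7 1, 1 7 8, 5 7 8, 6 7 12] → take 2 7 (1); add 2.
Step 2: frontier [2 3 4, 1 2 5, 2 5 18, 1 7 8, 5 7 8, 6 7 12] → take 2 3 (4); add 3.
Step 3: frontier [1 2 5, 2 5 18, 3 5 17, 1 7 8, 5 7 8, 6 7 12] → take 1 2 (5); add 1.
Step 4: frontier [1 5 10, 2 5 18, 3 5 17, 5 7 8, 6 7 12] → take 5 7 (8); add 5.
Step 5: frontier [6 7 12] → take 6 7 (12); add 6.
Step 6: frontier [4 6 1] → take 4 6 (1); add 4.
Step 7: frontier [0 4 7] → take 0 4 (7); add 0.
MST edges: 2 7, 2 3, 1 2, 5 7, 6 7, 4 6, 0 4; total weight 1+4+5+8+12+1+7 = 38.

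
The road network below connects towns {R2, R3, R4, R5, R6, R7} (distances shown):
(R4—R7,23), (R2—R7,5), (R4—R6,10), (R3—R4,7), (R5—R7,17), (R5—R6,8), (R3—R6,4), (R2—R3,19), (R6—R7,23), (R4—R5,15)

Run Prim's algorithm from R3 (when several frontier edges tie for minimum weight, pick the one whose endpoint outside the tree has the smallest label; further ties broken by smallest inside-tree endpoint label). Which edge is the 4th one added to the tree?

R5-R7

Prim's algorithm from R3:
Step 1: cheapest edge leaving the tree is R3—R6 (4); add R6.
Step 2: cheapest edge leaving the tree is R3—R4 (7); add R4.
Step 3: cheapest edge leaving the tree is R5—R6 (8); add R5.
Step 4: cheapest edge leaving the tree is R5—R7 (17); add R7.
Step 5: cheapest edge leaving the tree is R2—R7 (5); add R2.
The 4th edge added is R5—R7.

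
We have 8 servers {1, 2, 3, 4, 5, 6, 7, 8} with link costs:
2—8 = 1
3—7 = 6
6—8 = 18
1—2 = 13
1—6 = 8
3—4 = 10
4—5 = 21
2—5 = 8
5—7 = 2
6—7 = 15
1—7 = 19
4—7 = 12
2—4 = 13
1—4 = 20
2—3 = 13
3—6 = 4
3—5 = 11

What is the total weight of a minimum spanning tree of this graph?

Prim's algorithm from 5:
Step 1: cheapest edge leaving the tree is 5—7 (2); add 7.
Step 2: cheapest edge leaving the tree is 3—7 (6); add 3.
Step 3: cheapest edge leaving the tree is 3—6 (4); add 6.
Step 4: cheapest edge leaving the tree is 1—6 (8); add 1.
Step 5: cheapest edge leaving the tree is 2—5 (8); add 2.
Step 6: cheapest edge leaving the tree is 2—8 (1); add 8.
Step 7: cheapest edge leaving the tree is 3—4 (10); add 4.
MST edges: 5—7, 3—7, 3—6, 1—6, 2—5, 2—8, 3—4; total weight 2+6+4+8+8+1+10 = 39.

39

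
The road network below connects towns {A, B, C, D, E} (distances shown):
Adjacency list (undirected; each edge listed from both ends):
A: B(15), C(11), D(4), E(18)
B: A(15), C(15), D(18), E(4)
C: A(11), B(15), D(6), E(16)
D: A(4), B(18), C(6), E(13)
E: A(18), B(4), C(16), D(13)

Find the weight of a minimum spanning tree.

Prim, starting at D.
Step 1: frontier [A-D 4, C-D 6, D-E 13, B-D 18] → take A-D (4); add A.
Step 2: frontier [A-C 11, A-B 15, A-E 18, C-D 6, D-E 13, B-D 18] → take C-D (6); add C.
Step 3: frontier [A-B 15, A-E 18, B-C 15, C-E 16, D-E 13, B-D 18] → take D-E (13); add E.
Step 4: frontier [A-B 15, B-C 15, B-D 18, B-E 4] → take B-E (4); add B.
MST edges: A-D, C-D, D-E, B-E; total weight 4+6+13+4 = 27.

27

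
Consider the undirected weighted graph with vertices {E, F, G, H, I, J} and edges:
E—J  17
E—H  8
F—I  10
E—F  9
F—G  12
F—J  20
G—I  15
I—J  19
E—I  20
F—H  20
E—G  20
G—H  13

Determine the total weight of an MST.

Kruskal's algorithm — process edges by increasing weight (ties by edge label):
E—H (8): add — endpoints in different components.
E—F (9): add — endpoints in different components.
F—I (10): add — endpoints in different components.
F—G (12): add — endpoints in different components.
G—H (13): skip — G and H already connected.
G—I (15): skip — G and I already connected.
E—J (17): add — endpoints in different components.
MST edges: E—H, E—F, F—I, F—G, E—J; total weight 8+9+10+12+17 = 56.

56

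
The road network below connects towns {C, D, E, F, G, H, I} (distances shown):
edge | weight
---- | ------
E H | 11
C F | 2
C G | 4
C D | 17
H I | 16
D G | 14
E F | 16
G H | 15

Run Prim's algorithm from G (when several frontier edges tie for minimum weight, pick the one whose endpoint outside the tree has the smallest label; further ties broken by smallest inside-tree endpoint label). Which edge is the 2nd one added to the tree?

C-F

Prim's algorithm from G:
Step 1: frontier [C G 4, D G 14, G H 15] → take C G (4); add C.
Step 2: frontier [C F 2, C D 17, D G 14, G H 15] → take C F (2); add F.
Step 3: frontier [C D 17, E F 16, D G 14, G H 15] → take D G (14); add D.
Step 4: frontier [E F 16, G H 15] → take G H (15); add H.
Step 5: frontier [E F 16, E H 11, H I 16] → take E H (11); add E.
Step 6: frontier [H I 16] → take H I (16); add I.
The 2nd edge added is C F.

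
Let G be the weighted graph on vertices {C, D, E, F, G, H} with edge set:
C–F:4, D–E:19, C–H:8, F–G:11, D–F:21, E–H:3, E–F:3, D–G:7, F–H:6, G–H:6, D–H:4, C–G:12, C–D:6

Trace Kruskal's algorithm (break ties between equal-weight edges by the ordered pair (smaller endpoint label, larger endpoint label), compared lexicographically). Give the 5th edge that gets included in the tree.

G-H

Sort edges by weight, then run Kruskal:
E–F (3): add. Components now {C} {D} {E,F} {G} {H}
E–H (3): add. Components now {C} {D} {E,F,H} {G}
C–F (4): add. Components now {C,E,F,H} {D} {G}
D–H (4): add. Components now {C,D,E,F,H} {G}
C–D (6): skip — C and D already connected.
F–H (6): skip — F and H already connected.
G–H (6): add. Components now {C,D,E,F,G,H}
The 5th edge added is G–H.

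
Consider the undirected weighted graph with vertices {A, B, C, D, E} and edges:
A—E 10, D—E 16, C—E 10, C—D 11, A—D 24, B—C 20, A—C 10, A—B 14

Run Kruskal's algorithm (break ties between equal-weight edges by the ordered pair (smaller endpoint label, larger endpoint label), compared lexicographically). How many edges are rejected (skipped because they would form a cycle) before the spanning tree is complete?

1

Kruskal's algorithm — process edges by increasing weight (ties by edge label):
A—C (10): add — endpoints in different components.
A—E (10): add — endpoints in different components.
C—E (10): skip — C and E already connected.
C—D (11): add — endpoints in different components.
A—B (14): add — endpoints in different components.
Edges rejected before the tree was complete: 1.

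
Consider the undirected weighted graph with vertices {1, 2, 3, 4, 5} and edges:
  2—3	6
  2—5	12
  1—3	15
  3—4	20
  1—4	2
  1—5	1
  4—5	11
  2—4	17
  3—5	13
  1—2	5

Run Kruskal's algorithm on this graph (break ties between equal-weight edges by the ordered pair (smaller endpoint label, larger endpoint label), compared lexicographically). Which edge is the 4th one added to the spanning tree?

Sort edges by weight, then run Kruskal:
1—5 (1): add — endpoints in different components.
1—4 (2): add — endpoints in different components.
1—2 (5): add — endpoints in different components.
2—3 (6): add — endpoints in different components.
The 4th edge added is 2—3.

2-3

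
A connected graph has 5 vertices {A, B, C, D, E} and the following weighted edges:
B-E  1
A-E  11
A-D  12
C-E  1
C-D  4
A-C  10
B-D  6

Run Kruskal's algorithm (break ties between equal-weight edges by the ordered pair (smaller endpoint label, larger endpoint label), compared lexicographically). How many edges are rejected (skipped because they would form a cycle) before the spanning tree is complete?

1

Sort edges by weight, then run Kruskal:
B-E (1): add — endpoints in different components.
C-E (1): add — endpoints in different components.
C-D (4): add — endpoints in different components.
B-D (6): skip — B and D already connected.
A-C (10): add — endpoints in different components.
Edges rejected before the tree was complete: 1.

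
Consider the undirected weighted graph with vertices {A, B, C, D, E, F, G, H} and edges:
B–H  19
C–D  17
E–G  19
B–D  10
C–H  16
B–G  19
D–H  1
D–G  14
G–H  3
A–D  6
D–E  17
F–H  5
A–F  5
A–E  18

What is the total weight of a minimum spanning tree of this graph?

Sort edges by weight, then run Kruskal:
D–H (1): add — endpoints in different components.
G–H (3): add — endpoints in different components.
A–F (5): add — endpoints in different components.
F–H (5): add — endpoints in different components.
A–D (6): skip — A and D already connected.
B–D (10): add — endpoints in different components.
D–G (14): skip — D and G already connected.
C–H (16): add — endpoints in different components.
C–D (17): skip — C and D already connected.
D–E (17): add — endpoints in different components.
MST edges: D–H, G–H, A–F, F–H, B–D, C–H, D–E; total weight 1+3+5+5+10+16+17 = 57.

57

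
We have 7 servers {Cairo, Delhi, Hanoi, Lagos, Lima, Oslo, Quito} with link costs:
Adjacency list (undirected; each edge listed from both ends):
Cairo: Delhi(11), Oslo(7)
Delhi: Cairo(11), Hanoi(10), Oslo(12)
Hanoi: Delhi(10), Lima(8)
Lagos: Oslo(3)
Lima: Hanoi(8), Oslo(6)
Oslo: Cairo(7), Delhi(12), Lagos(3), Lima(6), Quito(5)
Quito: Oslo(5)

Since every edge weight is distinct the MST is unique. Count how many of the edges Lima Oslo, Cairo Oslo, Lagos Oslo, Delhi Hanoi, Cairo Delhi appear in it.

4

Kruskal: consider edges lightest-first.
Lagos Oslo (3): add. Components now {Lagos,Oslo} {Quito} {Hanoi} {Cairo} {Delhi} {Lima}
Oslo Quito (5): add. Components now {Lagos,Oslo,Quito} {Hanoi} {Cairo} {Delhi} {Lima}
Lima Oslo (6): add. Components now {Lagos,Lima,Oslo,Quito} {Hanoi} {Cairo} {Delhi}
Cairo Oslo (7): add. Components now {Cairo,Lagos,Lima,Oslo,Quito} {Hanoi} {Delhi}
Hanoi Lima (8): add. Components now {Cairo,Hanoi,Lagos,Lima,Oslo,Quito} {Delhi}
Delhi Hanoi (10): add. Components now {Cairo,Delhi,Hanoi,Lagos,Lima,Oslo,Quito}
MST edge set: {Lagos Oslo, Oslo Quito, Lima Oslo, Cairo Oslo, Hanoi Lima, Delhi Hanoi}.
Of the listed edges, {Lima Oslo, Cairo Oslo, Lagos Oslo, Delhi Hanoi} are in the MST → 4.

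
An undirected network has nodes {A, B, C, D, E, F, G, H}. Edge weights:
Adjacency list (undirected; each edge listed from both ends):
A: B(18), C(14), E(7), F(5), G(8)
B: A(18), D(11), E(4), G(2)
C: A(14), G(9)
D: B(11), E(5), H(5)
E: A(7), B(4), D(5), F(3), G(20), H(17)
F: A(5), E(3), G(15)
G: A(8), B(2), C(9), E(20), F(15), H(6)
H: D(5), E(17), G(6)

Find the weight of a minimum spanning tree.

Kruskal: consider edges lightest-first.
B—G (2): add — endpoints in different components.
E—F (3): add — endpoints in different components.
B—E (4): add — endpoints in different components.
A—F (5): add — endpoints in different components.
D—E (5): add — endpoints in different components.
D—H (5): add — endpoints in different components.
G—H (6): skip — G and H already connected.
A—E (7): skip — A and E already connected.
A—G (8): skip — A and G already connected.
C—G (9): add — endpoints in different components.
MST edges: B—G, E—F, B—E, A—F, D—E, D—H, C—G; total weight 2+3+4+5+5+5+9 = 33.

33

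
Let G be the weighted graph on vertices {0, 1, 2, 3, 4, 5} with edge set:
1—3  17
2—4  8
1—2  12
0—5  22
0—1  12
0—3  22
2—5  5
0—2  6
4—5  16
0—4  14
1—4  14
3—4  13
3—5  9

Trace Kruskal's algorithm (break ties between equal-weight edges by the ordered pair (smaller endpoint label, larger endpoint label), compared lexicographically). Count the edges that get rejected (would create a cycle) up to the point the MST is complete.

Sort edges by weight, then run Kruskal:
2—5 (5): add — endpoints in different components.
0—2 (6): add — endpoints in different components.
2—4 (8): add — endpoints in different components.
3—5 (9): add — endpoints in different components.
0—1 (12): add — endpoints in different components.
Edges rejected before the tree was complete: 0.

0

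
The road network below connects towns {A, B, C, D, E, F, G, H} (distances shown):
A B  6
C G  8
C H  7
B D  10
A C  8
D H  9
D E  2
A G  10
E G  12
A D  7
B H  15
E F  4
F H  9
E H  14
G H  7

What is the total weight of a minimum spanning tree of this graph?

41

Kruskal's algorithm — process edges by increasing weight (ties by edge label):
D E (2): add — endpoints in different components.
E F (4): add — endpoints in different components.
A B (6): add — endpoints in different components.
A D (7): add — endpoints in different components.
C H (7): add — endpoints in different components.
G H (7): add — endpoints in different components.
A C (8): add — endpoints in different components.
MST edges: D E, E F, A B, A D, C H, G H, A C; total weight 2+4+6+7+7+7+8 = 41.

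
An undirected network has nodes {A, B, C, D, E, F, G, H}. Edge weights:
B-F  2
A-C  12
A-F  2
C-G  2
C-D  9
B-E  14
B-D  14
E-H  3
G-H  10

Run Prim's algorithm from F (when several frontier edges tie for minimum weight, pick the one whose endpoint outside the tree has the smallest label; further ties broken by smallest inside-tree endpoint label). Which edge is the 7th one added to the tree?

E-H

Prim's algorithm from F:
Step 1: cheapest edge leaving the tree is A-F (2); add A.
Step 2: cheapest edge leaving the tree is B-F (2); add B.
Step 3: cheapest edge leaving the tree is A-C (12); add C.
Step 4: cheapest edge leaving the tree is C-G (2); add G.
Step 5: cheapest edge leaving the tree is C-D (9); add D.
Step 6: cheapest edge leaving the tree is G-H (10); add H.
Step 7: cheapest edge leaving the tree is E-H (3); add E.
The 7th edge added is E-H.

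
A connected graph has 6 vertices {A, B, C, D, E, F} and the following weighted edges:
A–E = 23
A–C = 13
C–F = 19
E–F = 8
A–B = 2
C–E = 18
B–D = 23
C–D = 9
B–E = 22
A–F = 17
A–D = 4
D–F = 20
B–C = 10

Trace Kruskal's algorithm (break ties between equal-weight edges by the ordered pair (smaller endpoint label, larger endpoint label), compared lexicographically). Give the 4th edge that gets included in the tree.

Kruskal's algorithm — process edges by increasing weight (ties by edge label):
A–B (2): add. Components now {A,B} {C} {D} {E} {F}
A–D (4): add. Components now {A,B,D} {C} {E} {F}
E–F (8): add. Components now {A,B,D} {C} {E,F}
C–D (9): add. Components now {A,B,C,D} {E,F}
B–C (10): skip — B and C already connected.
A–C (13): skip — A and C already connected.
A–F (17): add. Components now {A,B,C,D,E,F}
The 4th edge added is C–D.

C-D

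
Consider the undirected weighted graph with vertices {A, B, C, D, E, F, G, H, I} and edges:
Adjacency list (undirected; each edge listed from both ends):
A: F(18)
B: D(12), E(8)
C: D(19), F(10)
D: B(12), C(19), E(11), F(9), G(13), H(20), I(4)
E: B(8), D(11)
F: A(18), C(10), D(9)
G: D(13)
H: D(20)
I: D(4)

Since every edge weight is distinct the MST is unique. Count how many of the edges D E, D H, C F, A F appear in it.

4

Kruskal's algorithm — process edges by increasing weight (ties by edge label):
D I (4): add — endpoints in different components.
B E (8): add — endpoints in different components.
D F (9): add — endpoints in different components.
C F (10): add — endpoints in different components.
D E (11): add — endpoints in different components.
B D (12): skip — B and D already connected.
D G (13): add — endpoints in different components.
A F (18): add — endpoints in different components.
C D (19): skip — C and D already connected.
D H (20): add — endpoints in different components.
MST edge set: {D I, B E, D F, C F, D E, D G, A F, D H}.
Of the listed edges, {D E, D H, C F, A F} are in the MST → 4.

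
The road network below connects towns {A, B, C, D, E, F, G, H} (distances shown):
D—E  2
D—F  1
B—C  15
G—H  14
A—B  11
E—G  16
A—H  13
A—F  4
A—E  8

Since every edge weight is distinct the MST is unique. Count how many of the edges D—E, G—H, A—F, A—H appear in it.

Kruskal's algorithm — process edges by increasing weight (ties by edge label):
D—F (1): add — endpoints in different components.
D—E (2): add — endpoints in different components.
A—F (4): add — endpoints in different components.
A—E (8): skip — A and E already connected.
A—B (11): add — endpoints in different components.
A—H (13): add — endpoints in different components.
G—H (14): add — endpoints in different components.
B—C (15): add — endpoints in different components.
MST edge set: {D—F, D—E, A—F, A—B, A—H, G—H, B—C}.
Of the listed edges, {D—E, G—H, A—F, A—H} are in the MST → 4.

4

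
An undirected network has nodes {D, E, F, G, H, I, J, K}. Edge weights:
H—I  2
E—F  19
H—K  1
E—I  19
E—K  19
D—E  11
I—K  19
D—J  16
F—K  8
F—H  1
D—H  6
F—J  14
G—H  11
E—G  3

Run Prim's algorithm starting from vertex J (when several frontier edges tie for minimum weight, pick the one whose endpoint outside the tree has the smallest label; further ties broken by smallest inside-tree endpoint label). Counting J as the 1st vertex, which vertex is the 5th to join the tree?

Prim's algorithm from J:
Step 1: cheapest edge leaving the tree is F—J (14); add F.
Step 2: cheapest edge leaving the tree is F—H (1); add H.
Step 3: cheapest edge leaving the tree is H—K (1); add K.
Step 4: cheapest edge leaving the tree is H—I (2); add I.
Step 5: cheapest edge leaving the tree is D—H (6); add D.
Step 6: cheapest edge leaving the tree is D—E (11); add E.
Step 7: cheapest edge leaving the tree is E—G (3); add G.
Vertex order: J, F, H, K, I, D, E, G. The 5th vertex is I.

I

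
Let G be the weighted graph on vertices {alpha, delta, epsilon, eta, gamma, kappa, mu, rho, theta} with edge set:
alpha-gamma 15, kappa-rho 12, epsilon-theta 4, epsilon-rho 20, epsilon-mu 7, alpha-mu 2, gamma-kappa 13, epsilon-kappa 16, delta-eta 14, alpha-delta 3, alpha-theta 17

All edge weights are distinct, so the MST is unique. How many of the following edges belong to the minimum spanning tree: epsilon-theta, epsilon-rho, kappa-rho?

2

Kruskal's algorithm — process edges by increasing weight (ties by edge label):
alpha-mu (2): add — endpoints in different components.
alpha-delta (3): add — endpoints in different components.
epsilon-theta (4): add — endpoints in different components.
epsilon-mu (7): add — endpoints in different components.
kappa-rho (12): add — endpoints in different components.
gamma-kappa (13): add — endpoints in different components.
delta-eta (14): add — endpoints in different components.
alpha-gamma (15): add — endpoints in different components.
MST edge set: {alpha-mu, alpha-delta, epsilon-theta, epsilon-mu, kappa-rho, gamma-kappa, delta-eta, alpha-gamma}.
Of the listed edges, {epsilon-theta, kappa-rho} are in the MST → 2.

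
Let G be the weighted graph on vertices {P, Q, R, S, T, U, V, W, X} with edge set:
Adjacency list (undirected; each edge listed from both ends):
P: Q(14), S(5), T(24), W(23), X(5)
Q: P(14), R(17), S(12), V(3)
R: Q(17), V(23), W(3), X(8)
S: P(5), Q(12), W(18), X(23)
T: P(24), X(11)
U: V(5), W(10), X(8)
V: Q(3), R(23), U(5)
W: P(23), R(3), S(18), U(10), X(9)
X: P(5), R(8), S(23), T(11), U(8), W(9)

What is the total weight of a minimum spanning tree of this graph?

Prim's algorithm from W:
Step 1: cheapest edge leaving the tree is R–W (3); add R.
Step 2: cheapest edge leaving the tree is R–X (8); add X.
Step 3: cheapest edge leaving the tree is P–X (5); add P.
Step 4: cheapest edge leaving the tree is P–S (5); add S.
Step 5: cheapest edge leaving the tree is U–X (8); add U.
Step 6: cheapest edge leaving the tree is U–V (5); add V.
Step 7: cheapest edge leaving the tree is Q–V (3); add Q.
Step 8: cheapest edge leaving the tree is T–X (11); add T.
MST edges: R–W, R–X, P–X, P–S, U–X, U–V, Q–V, T–X; total weight 3+8+5+5+8+5+3+11 = 48.

48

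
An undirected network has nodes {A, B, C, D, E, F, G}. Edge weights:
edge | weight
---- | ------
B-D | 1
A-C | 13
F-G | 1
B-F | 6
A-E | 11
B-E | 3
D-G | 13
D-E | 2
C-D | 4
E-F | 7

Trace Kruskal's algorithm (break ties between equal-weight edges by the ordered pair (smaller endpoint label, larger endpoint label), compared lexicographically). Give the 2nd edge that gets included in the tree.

F-G

Sort edges by weight, then run Kruskal:
B-D (1): add. Components now {A} {B,D} {C} {E} {F} {G}
F-G (1): add. Components now {A} {B,D} {C} {E} {F,G}
D-E (2): add. Components now {A} {B,D,E} {C} {F,G}
B-E (3): skip — B and E already connected.
C-D (4): add. Components now {A} {B,C,D,E} {F,G}
B-F (6): add. Components now {A} {B,C,D,E,F,G}
E-F (7): skip — E and F already connected.
A-E (11): add. Components now {A,B,C,D,E,F,G}
The 2nd edge added is F-G.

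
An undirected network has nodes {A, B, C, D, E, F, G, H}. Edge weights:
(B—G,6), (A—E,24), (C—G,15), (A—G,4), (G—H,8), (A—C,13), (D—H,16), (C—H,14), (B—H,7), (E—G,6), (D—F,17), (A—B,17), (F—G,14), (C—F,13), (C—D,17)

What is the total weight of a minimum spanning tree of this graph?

65

Grow the tree from F using Prim:
Step 1: cheapest edge leaving the tree is C—F (13); add C.
Step 2: cheapest edge leaving the tree is A—C (13); add A.
Step 3: cheapest edge leaving the tree is A—G (4); add G.
Step 4: cheapest edge leaving the tree is B—G (6); add B.
Step 5: cheapest edge leaving the tree is E—G (6); add E.
Step 6: cheapest edge leaving the tree is B—H (7); add H.
Step 7: cheapest edge leaving the tree is D—H (16); add D.
MST edges: C—F, A—C, A—G, B—G, E—G, B—H, D—H; total weight 13+13+4+6+6+7+16 = 65.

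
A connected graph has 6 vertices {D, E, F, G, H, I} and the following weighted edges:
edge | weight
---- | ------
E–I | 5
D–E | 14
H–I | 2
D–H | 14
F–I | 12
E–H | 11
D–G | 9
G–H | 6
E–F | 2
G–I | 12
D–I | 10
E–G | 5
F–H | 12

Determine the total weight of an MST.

23

Grow the tree from I using Prim:
Step 1: cheapest edge leaving the tree is H–I (2); add H.
Step 2: cheapest edge leaving the tree is E–I (5); add E.
Step 3: cheapest edge leaving the tree is E–F (2); add F.
Step 4: cheapest edge leaving the tree is E–G (5); add G.
Step 5: cheapest edge leaving the tree is D–G (9); add D.
MST edges: H–I, E–I, E–F, E–G, D–G; total weight 2+5+2+5+9 = 23.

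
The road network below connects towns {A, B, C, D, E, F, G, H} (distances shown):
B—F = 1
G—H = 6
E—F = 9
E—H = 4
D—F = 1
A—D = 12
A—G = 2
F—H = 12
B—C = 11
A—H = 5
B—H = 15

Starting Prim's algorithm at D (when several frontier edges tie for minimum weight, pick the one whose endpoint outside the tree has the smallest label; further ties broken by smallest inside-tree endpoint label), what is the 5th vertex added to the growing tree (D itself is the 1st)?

H

Prim, starting at D.
Step 1: frontier [D—F 1, A—D 12] → take D—F (1); add F.
Step 2: frontier [A—D 12, B—F 1, E—F 9, F—H 12] → take B—F (1); add B.
Step 3: frontier [B—C 11, B—H 15, A—D 12, E—F 9, F—H 12] → take E—F (9); add E.
Step 4: frontier [B—C 11, B—H 15, A—D 12, E—H 4, F—H 12] → take E—H (4); add H.
Step 5: frontier [B—C 11, A—D 12, A—H 5, G—H 6] → take A—H (5); add A.
Step 6: frontier [A—G 2, B—C 11, G—H 6] → take A—G (2); add G.
Step 7: frontier [B—C 11] → take B—C (11); add C.
Vertex order: D, F, B, E, H, A, G, C. The 5th vertex is H.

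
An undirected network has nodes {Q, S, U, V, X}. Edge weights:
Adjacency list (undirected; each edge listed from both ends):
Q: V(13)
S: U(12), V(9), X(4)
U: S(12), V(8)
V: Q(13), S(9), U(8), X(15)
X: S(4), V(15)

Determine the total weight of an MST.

Grow the tree from Q using Prim:
Step 1: cheapest edge leaving the tree is Q-V (13); add V.
Step 2: cheapest edge leaving the tree is U-V (8); add U.
Step 3: cheapest edge leaving the tree is S-V (9); add S.
Step 4: cheapest edge leaving the tree is S-X (4); add X.
MST edges: Q-V, U-V, S-V, S-X; total weight 13+8+9+4 = 34.

34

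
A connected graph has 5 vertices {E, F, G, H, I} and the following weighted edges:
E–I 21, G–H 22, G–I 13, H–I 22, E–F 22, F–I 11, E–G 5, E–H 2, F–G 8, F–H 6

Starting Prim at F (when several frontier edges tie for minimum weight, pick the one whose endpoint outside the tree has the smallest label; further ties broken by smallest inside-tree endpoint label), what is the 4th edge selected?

Prim's algorithm from F:
Step 1: frontier [F–H 6, F–G 8, F–I 11, E–F 22] → take F–H (6); add H.
Step 2: frontier [F–G 8, F–I 11, E–F 22, E–H 2, G–H 22, H–I 22] → take E–H (2); add E.
Step 3: frontier [E–G 5, E–I 21, F–G 8, F–I 11, G–H 22, H–I 22] → take E–G (5); add G.
Step 4: frontier [E–I 21, F–I 11, G–I 13, H–I 22] → take F–I (11); add I.
The 4th edge added is F–I.

F-I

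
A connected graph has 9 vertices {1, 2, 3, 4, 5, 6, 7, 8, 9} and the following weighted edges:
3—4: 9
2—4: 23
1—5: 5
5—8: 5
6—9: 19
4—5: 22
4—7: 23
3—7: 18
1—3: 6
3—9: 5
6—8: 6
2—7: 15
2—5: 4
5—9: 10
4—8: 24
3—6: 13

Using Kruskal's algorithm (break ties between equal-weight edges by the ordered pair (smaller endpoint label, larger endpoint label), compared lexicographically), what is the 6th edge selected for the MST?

6-8

Sort edges by weight, then run Kruskal:
2—5 (4): add — endpoints in different components.
1—5 (5): add — endpoints in different components.
3—9 (5): add — endpoints in different components.
5—8 (5): add — endpoints in different components.
1—3 (6): add — endpoints in different components.
6—8 (6): add — endpoints in different components.
3—4 (9): add — endpoints in different components.
5—9 (10): skip — 5 and 9 already connected.
3—6 (13): skip — 3 and 6 already connected.
2—7 (15): add — endpoints in different components.
The 6th edge added is 6—8.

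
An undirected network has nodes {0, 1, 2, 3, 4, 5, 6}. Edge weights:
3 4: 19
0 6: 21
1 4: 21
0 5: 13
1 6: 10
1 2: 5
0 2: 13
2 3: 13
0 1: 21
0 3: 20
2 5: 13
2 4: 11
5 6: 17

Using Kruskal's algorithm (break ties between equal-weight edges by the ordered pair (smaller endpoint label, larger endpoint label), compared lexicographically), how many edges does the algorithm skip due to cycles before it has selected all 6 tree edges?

0

Sort edges by weight, then run Kruskal:
1 2 (5): add — endpoints in different components.
1 6 (10): add — endpoints in different components.
2 4 (11): add — endpoints in different components.
0 2 (13): add — endpoints in different components.
0 5 (13): add — endpoints in different components.
2 3 (13): add — endpoints in different components.
Edges rejected before the tree was complete: 0.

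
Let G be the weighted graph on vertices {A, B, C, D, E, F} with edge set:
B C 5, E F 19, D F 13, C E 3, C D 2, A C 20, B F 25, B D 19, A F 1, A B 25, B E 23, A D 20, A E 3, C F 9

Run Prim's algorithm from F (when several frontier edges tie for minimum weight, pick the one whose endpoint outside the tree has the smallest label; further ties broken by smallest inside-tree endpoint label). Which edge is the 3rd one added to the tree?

C-E

Prim, starting at F.
Step 1: cheapest edge leaving the tree is A F (1); add A.
Step 2: cheapest edge leaving the tree is A E (3); add E.
Step 3: cheapest edge leaving the tree is C E (3); add C.
Step 4: cheapest edge leaving the tree is C D (2); add D.
Step 5: cheapest edge leaving the tree is B C (5); add B.
The 3rd edge added is C E.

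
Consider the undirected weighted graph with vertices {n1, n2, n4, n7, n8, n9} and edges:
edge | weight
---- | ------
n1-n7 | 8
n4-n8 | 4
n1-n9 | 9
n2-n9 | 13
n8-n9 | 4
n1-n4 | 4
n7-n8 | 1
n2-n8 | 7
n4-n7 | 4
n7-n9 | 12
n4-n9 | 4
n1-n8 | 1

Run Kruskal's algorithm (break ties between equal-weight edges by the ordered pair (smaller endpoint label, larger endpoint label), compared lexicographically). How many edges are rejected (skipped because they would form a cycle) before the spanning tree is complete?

Sort edges by weight, then run Kruskal:
n1-n8 (1): add — endpoints in different components.
n7-n8 (1): add — endpoints in different components.
n1-n4 (4): add — endpoints in different components.
n4-n7 (4): skip — n7 and n4 already connected.
n4-n8 (4): skip — n8 and n4 already connected.
n4-n9 (4): add — endpoints in different components.
n8-n9 (4): skip — n8 and n9 already connected.
n2-n8 (7): add — endpoints in different components.
Edges rejected before the tree was complete: 3.

3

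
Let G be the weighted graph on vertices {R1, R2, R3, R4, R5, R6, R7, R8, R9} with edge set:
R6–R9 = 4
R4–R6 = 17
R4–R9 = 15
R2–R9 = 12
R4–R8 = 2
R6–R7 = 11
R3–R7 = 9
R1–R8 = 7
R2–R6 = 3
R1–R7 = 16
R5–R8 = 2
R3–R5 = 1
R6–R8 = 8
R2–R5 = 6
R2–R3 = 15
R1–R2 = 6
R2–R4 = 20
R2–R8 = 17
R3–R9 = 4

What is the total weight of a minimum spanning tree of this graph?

31

Prim, starting at R4.
Step 1: cheapest edge leaving the tree is R4–R8 (2); add R8.
Step 2: cheapest edge leaving the tree is R5–R8 (2); add R5.
Step 3: cheapest edge leaving the tree is R3–R5 (1); add R3.
Step 4: cheapest edge leaving the tree is R3–R9 (4); add R9.
Step 5: cheapest edge leaving the tree is R6–R9 (4); add R6.
Step 6: cheapest edge leaving the tree is R2–R6 (3); add R2.
Step 7: cheapest edge leaving the tree is R1–R2 (6); add R1.
Step 8: cheapest edge leaving the tree is R3–R7 (9); add R7.
MST edges: R4–R8, R5–R8, R3–R5, R3–R9, R6–R9, R2–R6, R1–R2, R3–R7; total weight 2+2+1+4+4+3+6+9 = 31.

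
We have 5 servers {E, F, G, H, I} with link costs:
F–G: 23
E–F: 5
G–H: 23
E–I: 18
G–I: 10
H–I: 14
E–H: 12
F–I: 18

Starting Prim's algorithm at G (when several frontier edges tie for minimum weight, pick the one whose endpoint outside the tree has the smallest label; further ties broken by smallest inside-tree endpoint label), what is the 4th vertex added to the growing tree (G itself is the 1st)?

E

Prim, starting at G.
Step 1: frontier [G–I 10, F–G 23, G–H 23] → take G–I (10); add I.
Step 2: frontier [F–G 23, G–H 23, H–I 14, E–I 18, F–I 18] → take H–I (14); add H.
Step 3: frontier [F–G 23, E–H 12, E–I 18, F–I 18] → take E–H (12); add E.
Step 4: frontier [E–F 5, F–G 23, F–I 18] → take E–F (5); add F.
Vertex order: G, I, H, E, F. The 4th vertex is E.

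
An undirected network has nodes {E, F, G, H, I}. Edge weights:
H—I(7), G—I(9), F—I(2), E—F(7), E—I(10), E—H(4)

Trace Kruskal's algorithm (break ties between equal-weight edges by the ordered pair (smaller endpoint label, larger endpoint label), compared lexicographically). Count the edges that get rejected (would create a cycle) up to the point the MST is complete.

1

Kruskal's algorithm — process edges by increasing weight (ties by edge label):
F—I (2): add. Components now {E} {F,I} {G} {H}
E—H (4): add. Components now {E,H} {F,I} {G}
E—F (7): add. Components now {E,F,H,I} {G}
H—I (7): skip — H and I already connected.
G—I (9): add. Components now {E,F,G,H,I}
Edges rejected before the tree was complete: 1.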